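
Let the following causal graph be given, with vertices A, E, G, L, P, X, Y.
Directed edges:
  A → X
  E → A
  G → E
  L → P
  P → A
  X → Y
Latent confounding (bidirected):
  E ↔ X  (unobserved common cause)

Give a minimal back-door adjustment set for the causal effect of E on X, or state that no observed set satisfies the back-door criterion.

E→X: no observed back-door set.

desc(E)\{E}={A,X,Y}; candidates ⊆ {G,L,P}.
E↔X: latent back-door arc(s) into E.
size 0: {}; under {} E still reaches {G,X,Y} ∋ X.
size 1: {G}, {L}, {P}; under {G} E still reaches {X,Y} ∋ X.
size 2: {G,L}, {G,P}, {L,P}; under {G,L} E still reaches {X,Y} ∋ X.
E↔X cannot be blocked by any observed set — no back-door set.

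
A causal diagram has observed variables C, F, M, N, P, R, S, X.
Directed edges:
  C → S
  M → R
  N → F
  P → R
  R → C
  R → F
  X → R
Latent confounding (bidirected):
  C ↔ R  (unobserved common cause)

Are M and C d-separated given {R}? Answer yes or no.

Bayes-Ball from M | {R} reaches {C,P,S,X}.
C ∈ reach(M|{R}) ⇒ M ⊥̸ C | {R}.

No — M and C are d-connected given {R}.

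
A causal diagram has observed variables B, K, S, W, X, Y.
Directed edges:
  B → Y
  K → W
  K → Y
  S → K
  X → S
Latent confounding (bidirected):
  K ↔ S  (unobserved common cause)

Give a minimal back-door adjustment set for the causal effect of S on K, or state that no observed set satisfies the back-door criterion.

S→K: no observed back-door set.

desc(S)\{S}={K,W,Y}; candidates ⊆ {B,X}.
S↔K: latent back-door arc(s) into S.
size 0: {}; under {} S still reaches {K,W,X,Y} ∋ K.
size 1: {B}, {X}; under {B} S still reaches {K,W,X,Y} ∋ K.
size 2: {B,X}; under {B,X} S still reaches {K,W,Y} ∋ K.
S↔K cannot be blocked by any observed set — no back-door set.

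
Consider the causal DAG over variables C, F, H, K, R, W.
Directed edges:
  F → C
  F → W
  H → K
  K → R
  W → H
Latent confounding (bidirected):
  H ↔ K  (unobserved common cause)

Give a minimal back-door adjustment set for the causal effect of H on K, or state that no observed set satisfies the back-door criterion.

H→K: no observed back-door set.

desc(H)\{H}={K,R}; candidates ⊆ {C,F,W}.
H↔K: latent back-door arc(s) into H.
size 0: {}; under {} H still reaches {C,F,K,R,W} ∋ K.
size 1: {C}, {F}, {W}; under {C} H still reaches {F,K,R,W} ∋ K.
size 2: {C,F}, {C,W}, {F,W}; under {C,F} H still reaches {K,R,W} ∋ K.
H↔K cannot be blocked by any observed set — no back-door set.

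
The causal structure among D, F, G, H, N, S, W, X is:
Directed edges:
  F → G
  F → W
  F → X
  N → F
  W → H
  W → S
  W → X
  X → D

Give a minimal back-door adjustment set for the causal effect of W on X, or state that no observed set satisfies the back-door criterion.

W→X: minimal back-door set {F}.

desc(W)\{W}={D,H,S,X}; candidates ⊆ {F,G,N}.
size 0: {}; under {} W still reaches {D,F,G,N,X} ∋ X.
{F}: W⊥X given {F} in G with W→· removed — back-door holds.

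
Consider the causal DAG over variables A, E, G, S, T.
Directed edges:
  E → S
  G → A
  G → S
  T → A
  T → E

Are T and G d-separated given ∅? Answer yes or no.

Bayes-Ball from T | ∅ reaches {A,E,S}.
G ∉ reach(T|∅) ⇒ T ⊥ G | ∅.

Yes — T ⊥ G | ∅.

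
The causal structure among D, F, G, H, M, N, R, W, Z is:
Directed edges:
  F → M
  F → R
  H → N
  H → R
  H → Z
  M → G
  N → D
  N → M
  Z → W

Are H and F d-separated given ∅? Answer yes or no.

Yes — H ⊥ F | ∅.

Bayes-Ball from H | ∅ reaches {D,G,M,N,R,W,Z}.
F ∉ reach(H|∅) ⇒ H ⊥ F | ∅.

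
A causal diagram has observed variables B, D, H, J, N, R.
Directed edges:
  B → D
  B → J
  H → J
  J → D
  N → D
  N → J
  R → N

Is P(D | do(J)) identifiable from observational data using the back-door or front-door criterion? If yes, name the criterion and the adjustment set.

desc(J)\{J}={D}; candidates ⊆ {B,H,N,R}.
size 0: {}; under {} J still reaches {B,D,H,N,R} ∋ D.
size 1: {B}, {H}, {N} …(+1); under {B} J still reaches {D,H,N,R} ∋ D.
{B,N}: J⊥D given {B,N} in G with J→· removed — back-door holds.
P(D|do(J)) = Σ_{B,N} P(D|J,B,N)·P(B,N).

P(D|do(J)): backdoor, adjust for {B, N}.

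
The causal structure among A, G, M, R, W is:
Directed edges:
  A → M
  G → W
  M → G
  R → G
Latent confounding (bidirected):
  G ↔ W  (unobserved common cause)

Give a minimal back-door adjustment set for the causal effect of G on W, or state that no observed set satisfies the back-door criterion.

G→W: no observed back-door set.

desc(G)\{G}={W}; candidates ⊆ {A,M,R}.
G↔W: latent back-door arc(s) into G.
size 0: {}; under {} G still reaches {A,M,R,W} ∋ W.
size 1: {A}, {M}, {R}; under {A} G still reaches {M,R,W} ∋ W.
size 2: {A,M}, {A,R}, {M,R}; under {A,M} G still reaches {R,W} ∋ W.
G↔W cannot be blocked by any observed set — no back-door set.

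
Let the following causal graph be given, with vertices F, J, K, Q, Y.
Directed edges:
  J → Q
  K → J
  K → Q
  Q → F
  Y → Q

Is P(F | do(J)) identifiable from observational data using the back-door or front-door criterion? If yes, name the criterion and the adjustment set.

P(F|do(J)): backdoor, adjust for {K}.

desc(J)\{J}={F,Q}; candidates ⊆ {K,Y}.
size 0: {}; under {} J still reaches {F,K,Q} ∋ F.
{K}: J⊥F given {K} in G with J→· removed — back-door holds.
P(F|do(J)) = Σ_{K} P(F|J,K)·P(K).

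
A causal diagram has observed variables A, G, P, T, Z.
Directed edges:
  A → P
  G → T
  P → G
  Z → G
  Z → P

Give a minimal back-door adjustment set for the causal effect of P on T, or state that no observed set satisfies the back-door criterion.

P→T: minimal back-door set {Z}.

desc(P)\{P}={G,T}; candidates ⊆ {A,Z}.
size 0: {}; under {} P still reaches {A,G,T,Z} ∋ T.
{Z}: P⊥T given {Z} in G with P→· removed — back-door holds.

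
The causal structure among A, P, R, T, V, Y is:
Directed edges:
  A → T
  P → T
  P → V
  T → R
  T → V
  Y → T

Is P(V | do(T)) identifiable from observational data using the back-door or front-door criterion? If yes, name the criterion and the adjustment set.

desc(T)\{T}={R,V}; candidates ⊆ {A,P,Y}.
size 0: {}; under {} T still reaches {A,P,V,Y} ∋ V.
{P}: T⊥V given {P} in G with T→· removed — back-door holds.
P(V|do(T)) = Σ_{P} P(V|T,P)·P(P).

P(V|do(T)): backdoor, adjust for {P}.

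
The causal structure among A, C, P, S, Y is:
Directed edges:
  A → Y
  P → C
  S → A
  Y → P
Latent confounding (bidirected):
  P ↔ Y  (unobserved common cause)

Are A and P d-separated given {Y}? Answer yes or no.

No — A and P are d-connected given {Y}.

Bayes-Ball from A | {Y} reaches {C,P,S}.
P ∈ reach(A|{Y}) ⇒ A ⊥̸ P | {Y}.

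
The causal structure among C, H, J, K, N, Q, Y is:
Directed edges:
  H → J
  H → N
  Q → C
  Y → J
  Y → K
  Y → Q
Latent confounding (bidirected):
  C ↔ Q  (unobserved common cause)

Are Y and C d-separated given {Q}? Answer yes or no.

No — Y and C are d-connected given {Q}.

Bayes-Ball from Y | {Q} reaches {C,J,K}.
C ∈ reach(Y|{Q}) ⇒ Y ⊥̸ C | {Q}.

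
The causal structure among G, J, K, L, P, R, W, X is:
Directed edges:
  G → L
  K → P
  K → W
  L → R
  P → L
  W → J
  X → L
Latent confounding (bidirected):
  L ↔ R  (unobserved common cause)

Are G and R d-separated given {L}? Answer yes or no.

No — G and R are d-connected given {L}.

Bayes-Ball from G | {L} reaches {J,K,P,R,W,X}.
R ∈ reach(G|{L}) ⇒ G ⊥̸ R | {L}.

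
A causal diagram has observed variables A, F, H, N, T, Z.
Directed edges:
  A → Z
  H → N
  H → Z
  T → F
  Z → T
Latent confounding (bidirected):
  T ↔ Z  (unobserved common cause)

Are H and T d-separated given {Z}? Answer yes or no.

Bayes-Ball from H | {Z} reaches {A,F,N,T}.
T ∈ reach(H|{Z}) ⇒ H ⊥̸ T | {Z}.

No — H and T are d-connected given {Z}.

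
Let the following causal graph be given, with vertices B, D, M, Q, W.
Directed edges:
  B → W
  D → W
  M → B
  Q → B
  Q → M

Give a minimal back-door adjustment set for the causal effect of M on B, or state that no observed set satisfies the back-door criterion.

desc(M)\{M}={B,W}; candidates ⊆ {D,Q}.
size 0: {}; under {} M still reaches {B,Q,W} ∋ B.
{Q}: M⊥B given {Q} in G with M→· removed — back-door holds.

M→B: minimal back-door set {Q}.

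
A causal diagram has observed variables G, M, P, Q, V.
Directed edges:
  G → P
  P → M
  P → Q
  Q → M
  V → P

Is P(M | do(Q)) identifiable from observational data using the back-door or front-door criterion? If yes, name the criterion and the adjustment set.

desc(Q)\{Q}={M}; candidates ⊆ {G,P,V}.
size 0: {}; under {} Q still reaches {G,M,P,V} ∋ M.
{P}: Q⊥M given {P} in G with Q→· removed — back-door holds.
P(M|do(Q)) = Σ_{P} P(M|Q,P)·P(P).

P(M|do(Q)): backdoor, adjust for {P}.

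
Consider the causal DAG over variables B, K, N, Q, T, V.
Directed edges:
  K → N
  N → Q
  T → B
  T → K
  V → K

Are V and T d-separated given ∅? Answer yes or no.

Yes — V ⊥ T | ∅.

Bayes-Ball from V | ∅ reaches {K,N,Q}.
T ∉ reach(V|∅) ⇒ V ⊥ T | ∅.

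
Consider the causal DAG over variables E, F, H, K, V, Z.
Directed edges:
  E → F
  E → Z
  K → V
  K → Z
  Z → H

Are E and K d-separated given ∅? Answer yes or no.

Yes — E ⊥ K | ∅.

Bayes-Ball from E | ∅ reaches {F,H,Z}.
K ∉ reach(E|∅) ⇒ E ⊥ K | ∅.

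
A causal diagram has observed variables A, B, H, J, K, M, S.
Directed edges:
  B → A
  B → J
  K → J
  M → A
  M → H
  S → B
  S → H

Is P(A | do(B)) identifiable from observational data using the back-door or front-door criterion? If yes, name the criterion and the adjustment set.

desc(B)\{B}={A,J}; candidates ⊆ {H,K,M,S}.
∅: B⊥A given ∅ in G with B→· removed — back-door holds.
P(A|do(B)) = P(A|B) — no adjustment needed.

P(A|do(B)): backdoor, adjust for ∅.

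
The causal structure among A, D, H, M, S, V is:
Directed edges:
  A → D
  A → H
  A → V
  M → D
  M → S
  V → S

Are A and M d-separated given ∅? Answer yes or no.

Bayes-Ball from A | ∅ reaches {D,H,S,V}.
M ∉ reach(A|∅) ⇒ A ⊥ M | ∅.

Yes — A ⊥ M | ∅.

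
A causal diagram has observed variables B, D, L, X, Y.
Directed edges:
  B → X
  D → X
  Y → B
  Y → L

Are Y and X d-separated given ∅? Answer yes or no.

Bayes-Ball from Y | ∅ reaches {B,L,X}.
X ∈ reach(Y|∅) ⇒ Y ⊥̸ X | ∅.

No — Y and X are d-connected given ∅.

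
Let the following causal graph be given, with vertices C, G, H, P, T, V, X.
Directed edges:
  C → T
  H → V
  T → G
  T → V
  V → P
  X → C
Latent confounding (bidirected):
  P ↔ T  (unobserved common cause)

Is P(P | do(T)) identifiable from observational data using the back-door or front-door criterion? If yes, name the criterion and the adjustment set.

desc(T)\{T}={G,P,V}; candidates ⊆ {C,H,X}.
T↔P: latent back-door arc(s) into T.
size 0: {}; under {} T still reaches {C,P,X} ∋ P.
size 1: {C}, {H}, {X}; under {C} T still reaches {P} ∋ P.
size 2: {C,H}, {C,X}, {H,X}; under {C,H} T still reaches {P} ∋ P.
T↔P cannot be blocked by any observed set — no back-door set.
{V}: (i) intercepts every directed T→P path; (ii) no back-door T→{V}; (iii) {T} blocks every back-door {V}→P. Front-door holds.
P(P|do(T)) = Σ_{V} P(V|T) Σ_{T'} P(P|V,T')P(T').

P(P|do(T)): frontdoor, adjust for {V}.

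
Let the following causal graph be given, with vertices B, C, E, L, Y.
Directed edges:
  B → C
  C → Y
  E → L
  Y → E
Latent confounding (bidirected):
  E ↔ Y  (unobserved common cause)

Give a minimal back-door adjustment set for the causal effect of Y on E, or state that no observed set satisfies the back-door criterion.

Y→E: no observed back-door set.

desc(Y)\{Y}={E,L}; candidates ⊆ {B,C}.
Y↔E: latent back-door arc(s) into Y.
size 0: {}; under {} Y still reaches {B,C,E,L} ∋ E.
size 1: {B}, {C}; under {B} Y still reaches {C,E,L} ∋ E.
size 2: {B,C}; under {B,C} Y still reaches {E,L} ∋ E.
Y↔E cannot be blocked by any observed set — no back-door set.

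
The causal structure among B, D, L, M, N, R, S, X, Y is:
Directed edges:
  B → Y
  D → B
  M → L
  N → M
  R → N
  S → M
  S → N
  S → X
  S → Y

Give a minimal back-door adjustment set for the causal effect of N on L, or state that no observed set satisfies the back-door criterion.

N→L: minimal back-door set {S}.

desc(N)\{N}={L,M}; candidates ⊆ {B,D,R,S,X,Y}.
size 0: {}; under {} N still reaches {L,M,R,S,X,Y} ∋ L.
{S}: N⊥L given {S} in G with N→· removed — back-door holds.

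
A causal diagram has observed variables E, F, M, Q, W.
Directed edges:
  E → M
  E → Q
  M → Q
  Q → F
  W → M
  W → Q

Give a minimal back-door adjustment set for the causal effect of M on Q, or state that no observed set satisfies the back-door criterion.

M→Q: minimal back-door set {E, W}.

desc(M)\{M}={F,Q}; candidates ⊆ {E,W}.
size 0: {}; under {} M still reaches {E,F,Q,W} ∋ Q.
size 1: {E}, {W}; under {E} M still reaches {F,Q,W} ∋ Q.
{E,W}: M⊥Q given {E,W} in G with M→· removed — back-door holds.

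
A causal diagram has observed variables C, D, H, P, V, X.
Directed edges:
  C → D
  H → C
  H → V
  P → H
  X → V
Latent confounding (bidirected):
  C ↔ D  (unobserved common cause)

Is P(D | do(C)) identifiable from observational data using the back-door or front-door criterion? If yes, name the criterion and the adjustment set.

desc(C)\{C}={D}; candidates ⊆ {H,P,V,X}.
C↔D: latent back-door arc(s) into C.
size 0: {}; under {} C still reaches {D,H,P,V} ∋ D.
size 1: {H}, {P}, {V} …(+1); under {H} C still reaches {D} ∋ D.
size 2: {H,P}, {H,V}, {H,X} …(+3); under {H,P} C still reaches {D} ∋ D.
C↔D cannot be blocked by any observed set — no back-door set.
No mediator lies on a directed C→…→D path.
Neither criterion identifies P(D|do(C)) in this graph.

P(D|do(C)): not identifiable (no BD/FD set).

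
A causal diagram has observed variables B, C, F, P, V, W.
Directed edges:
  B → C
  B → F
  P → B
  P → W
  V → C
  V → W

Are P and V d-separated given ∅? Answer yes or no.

Yes — P ⊥ V | ∅.

Bayes-Ball from P | ∅ reaches {B,C,F,W}.
V ∉ reach(P|∅) ⇒ P ⊥ V | ∅.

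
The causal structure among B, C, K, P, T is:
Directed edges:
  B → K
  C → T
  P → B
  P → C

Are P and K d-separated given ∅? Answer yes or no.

No — P and K are d-connected given ∅.

Bayes-Ball from P | ∅ reaches {B,C,K,T}.
K ∈ reach(P|∅) ⇒ P ⊥̸ K | ∅.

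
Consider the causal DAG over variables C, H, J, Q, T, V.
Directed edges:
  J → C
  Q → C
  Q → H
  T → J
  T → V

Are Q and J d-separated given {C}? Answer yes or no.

No — Q and J are d-connected given {C}.

Bayes-Ball from Q | {C} reaches {H,J,T,V}.
J ∈ reach(Q|{C}) ⇒ Q ⊥̸ J | {C}.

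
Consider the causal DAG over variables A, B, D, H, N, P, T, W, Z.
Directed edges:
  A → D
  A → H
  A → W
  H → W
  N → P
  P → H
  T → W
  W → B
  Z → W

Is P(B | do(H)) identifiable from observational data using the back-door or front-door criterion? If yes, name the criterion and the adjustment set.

desc(H)\{H}={B,W}; candidates ⊆ {A,D,N,P,T,Z}.
size 0: {}; under {} H still reaches {A,B,D,N,P,W} ∋ B.
{A}: H⊥B given {A} in G with H→· removed — back-door holds.
P(B|do(H)) = Σ_{A} P(B|H,A)·P(A).

P(B|do(H)): backdoor, adjust for {A}.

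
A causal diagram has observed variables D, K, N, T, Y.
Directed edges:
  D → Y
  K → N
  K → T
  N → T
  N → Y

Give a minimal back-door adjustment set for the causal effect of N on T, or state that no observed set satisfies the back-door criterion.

N→T: minimal back-door set {K}.

desc(N)\{N}={T,Y}; candidates ⊆ {D,K}.
size 0: {}; under {} N still reaches {K,T} ∋ T.
{K}: N⊥T given {K} in G with N→· removed — back-door holds.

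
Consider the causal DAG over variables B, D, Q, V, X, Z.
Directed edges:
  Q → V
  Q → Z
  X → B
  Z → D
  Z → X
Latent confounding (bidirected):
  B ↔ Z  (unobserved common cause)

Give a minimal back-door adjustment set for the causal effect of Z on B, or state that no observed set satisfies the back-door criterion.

Z→B: no observed back-door set.

desc(Z)\{Z}={B,D,X}; candidates ⊆ {Q,V}.
Z↔B: latent back-door arc(s) into Z.
size 0: {}; under {} Z still reaches {B,Q,V} ∋ B.
size 1: {Q}, {V}; under {Q} Z still reaches {B} ∋ B.
size 2: {Q,V}; under {Q,V} Z still reaches {B} ∋ B.
Z↔B cannot be blocked by any observed set — no back-door set.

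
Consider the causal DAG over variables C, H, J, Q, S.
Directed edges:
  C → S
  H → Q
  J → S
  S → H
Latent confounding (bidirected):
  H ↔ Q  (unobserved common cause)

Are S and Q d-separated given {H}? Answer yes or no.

No — S and Q are d-connected given {H}.

Bayes-Ball from S | {H} reaches {C,J,Q}.
Q ∈ reach(S|{H}) ⇒ S ⊥̸ Q | {H}.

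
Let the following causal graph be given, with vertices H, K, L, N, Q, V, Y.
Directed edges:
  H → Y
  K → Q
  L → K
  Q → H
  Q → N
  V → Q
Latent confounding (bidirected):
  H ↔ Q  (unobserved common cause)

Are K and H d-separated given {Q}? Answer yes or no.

No — K and H are d-connected given {Q}.

Bayes-Ball from K | {Q} reaches {H,L,V,Y}.
H ∈ reach(K|{Q}) ⇒ K ⊥̸ H | {Q}.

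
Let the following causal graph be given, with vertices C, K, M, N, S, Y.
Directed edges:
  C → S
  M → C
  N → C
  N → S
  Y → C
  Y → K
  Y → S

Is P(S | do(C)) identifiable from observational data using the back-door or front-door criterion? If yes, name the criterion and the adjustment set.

desc(C)\{C}={S}; candidates ⊆ {K,M,N,Y}.
size 0: {}; under {} C still reaches {K,M,N,S,Y} ∋ S.
size 1: {K}, {M}, {N} …(+1); under {K} C still reaches {M,N,S,Y} ∋ S.
{N,Y}: C⊥S given {N,Y} in G with C→· removed — back-door holds.
P(S|do(C)) = Σ_{N,Y} P(S|C,N,Y)·P(N,Y).

P(S|do(C)): backdoor, adjust for {N, Y}.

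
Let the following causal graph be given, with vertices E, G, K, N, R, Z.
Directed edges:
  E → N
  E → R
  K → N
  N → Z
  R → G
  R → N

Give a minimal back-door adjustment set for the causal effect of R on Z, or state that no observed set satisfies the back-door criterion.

R→Z: minimal back-door set {E}.

desc(R)\{R}={G,N,Z}; candidates ⊆ {E,K}.
size 0: {}; under {} R still reaches {E,N,Z} ∋ Z.
{E}: R⊥Z given {E} in G with R→· removed — back-door holds.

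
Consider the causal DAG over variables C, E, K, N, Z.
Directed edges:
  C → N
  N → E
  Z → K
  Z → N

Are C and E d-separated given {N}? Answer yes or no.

Bayes-Ball from C | {N} reaches {K,Z}.
E ∉ reach(C|{N}) ⇒ C ⊥ E | {N}.

Yes — C ⊥ E | {N}.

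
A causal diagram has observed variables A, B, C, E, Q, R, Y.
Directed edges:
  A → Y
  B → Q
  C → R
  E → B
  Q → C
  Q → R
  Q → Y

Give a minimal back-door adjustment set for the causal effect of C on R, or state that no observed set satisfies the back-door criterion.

desc(C)\{C}={R}; candidates ⊆ {A,B,E,Q,Y}.
size 0: {}; under {} C still reaches {B,E,Q,R,Y} ∋ R.
{Q}: C⊥R given {Q} in G with C→· removed — back-door holds.

C→R: minimal back-door set {Q}.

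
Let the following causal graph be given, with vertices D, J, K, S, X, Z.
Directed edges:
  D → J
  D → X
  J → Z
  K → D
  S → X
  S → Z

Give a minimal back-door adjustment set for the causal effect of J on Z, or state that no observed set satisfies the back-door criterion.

desc(J)\{J}={Z}; candidates ⊆ {D,K,S,X}.
∅: J⊥Z given ∅ in G with J→· removed — back-door holds.

J→Z: minimal back-door set ∅.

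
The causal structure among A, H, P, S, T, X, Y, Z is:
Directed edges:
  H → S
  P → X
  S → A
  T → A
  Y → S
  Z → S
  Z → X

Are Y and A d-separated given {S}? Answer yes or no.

Bayes-Ball from Y | {S} reaches {H,X,Z}.
A ∉ reach(Y|{S}) ⇒ Y ⊥ A | {S}.

Yes — Y ⊥ A | {S}.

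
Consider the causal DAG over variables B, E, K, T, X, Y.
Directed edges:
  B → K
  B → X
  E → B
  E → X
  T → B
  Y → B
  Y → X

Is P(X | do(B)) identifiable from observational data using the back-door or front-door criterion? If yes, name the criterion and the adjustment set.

desc(B)\{B}={K,X}; candidates ⊆ {E,T,Y}.
size 0: {}; under {} B still reaches {E,T,X,Y} ∋ X.
size 1: {E}, {T}, {Y}; under {E} B still reaches {T,X,Y} ∋ X.
{E,Y}: B⊥X given {E,Y} in G with B→· removed — back-door holds.
P(X|do(B)) = Σ_{E,Y} P(X|B,E,Y)·P(E,Y).

P(X|do(B)): backdoor, adjust for {E, Y}.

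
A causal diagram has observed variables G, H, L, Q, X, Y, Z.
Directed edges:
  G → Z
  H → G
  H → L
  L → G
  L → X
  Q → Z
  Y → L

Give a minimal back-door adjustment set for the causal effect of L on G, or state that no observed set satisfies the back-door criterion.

desc(L)\{L}={G,X,Z}; candidates ⊆ {H,Q,Y}.
size 0: {}; under {} L still reaches {G,H,Y,Z} ∋ G.
{H}: L⊥G given {H} in G with L→· removed — back-door holds.

L→G: minimal back-door set {H}.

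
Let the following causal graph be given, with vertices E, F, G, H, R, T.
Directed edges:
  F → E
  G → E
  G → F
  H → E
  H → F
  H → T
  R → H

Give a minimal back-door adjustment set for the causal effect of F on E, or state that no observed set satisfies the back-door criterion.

F→E: minimal back-door set {G, H}.

desc(F)\{F}={E}; candidates ⊆ {G,H,R,T}.
size 0: {}; under {} F still reaches {E,G,H,R,T} ∋ E.
size 1: {G}, {H}, {R} …(+1); under {G} F still reaches {E,H,R,T} ∋ E.
{G,H}: F⊥E given {G,H} in G with F→· removed — back-door holds.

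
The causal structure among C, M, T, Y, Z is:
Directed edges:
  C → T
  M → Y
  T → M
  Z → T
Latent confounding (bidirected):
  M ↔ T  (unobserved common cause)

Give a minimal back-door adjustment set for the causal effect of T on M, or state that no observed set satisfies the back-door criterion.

desc(T)\{T}={M,Y}; candidates ⊆ {C,Z}.
T↔M: latent back-door arc(s) into T.
size 0: {}; under {} T still reaches {C,M,Y,Z} ∋ M.
size 1: {C}, {Z}; under {C} T still reaches {M,Y,Z} ∋ M.
size 2: {C,Z}; under {C,Z} T still reaches {M,Y} ∋ M.
T↔M cannot be blocked by any observed set — no back-door set.

T→M: no observed back-door set.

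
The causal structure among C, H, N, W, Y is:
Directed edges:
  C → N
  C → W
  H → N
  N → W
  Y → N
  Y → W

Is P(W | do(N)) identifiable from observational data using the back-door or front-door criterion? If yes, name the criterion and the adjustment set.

desc(N)\{N}={W}; candidates ⊆ {C,H,Y}.
size 0: {}; under {} N still reaches {C,H,W,Y} ∋ W.
size 1: {C}, {H}, {Y}; under {C} N still reaches {H,W,Y} ∋ W.
{C,Y}: N⊥W given {C,Y} in G with N→· removed — back-door holds.
P(W|do(N)) = Σ_{C,Y} P(W|N,C,Y)·P(C,Y).

P(W|do(N)): backdoor, adjust for {C, Y}.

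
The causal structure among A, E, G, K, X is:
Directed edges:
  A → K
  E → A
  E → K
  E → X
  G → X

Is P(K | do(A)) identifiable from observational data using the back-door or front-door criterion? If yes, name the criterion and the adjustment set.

P(K|do(A)): backdoor, adjust for {E}.

desc(A)\{A}={K}; candidates ⊆ {E,G,X}.
size 0: {}; under {} A still reaches {E,K,X} ∋ K.
{E}: A⊥K given {E} in G with A→· removed — back-door holds.
P(K|do(A)) = Σ_{E} P(K|A,E)·P(E).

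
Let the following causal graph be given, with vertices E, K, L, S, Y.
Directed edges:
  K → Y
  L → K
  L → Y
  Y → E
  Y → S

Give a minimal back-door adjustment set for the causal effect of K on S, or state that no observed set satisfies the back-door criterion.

desc(K)\{K}={E,S,Y}; candidates ⊆ {L}.
size 0: {}; under {} K still reaches {E,L,S,Y} ∋ S.
{L}: K⊥S given {L} in G with K→· removed — back-door holds.

K→S: minimal back-door set {L}.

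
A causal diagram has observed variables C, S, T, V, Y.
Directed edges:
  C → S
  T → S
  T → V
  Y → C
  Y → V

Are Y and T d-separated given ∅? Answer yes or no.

Yes — Y ⊥ T | ∅.

Bayes-Ball from Y | ∅ reaches {C,S,V}.
T ∉ reach(Y|∅) ⇒ Y ⊥ T | ∅.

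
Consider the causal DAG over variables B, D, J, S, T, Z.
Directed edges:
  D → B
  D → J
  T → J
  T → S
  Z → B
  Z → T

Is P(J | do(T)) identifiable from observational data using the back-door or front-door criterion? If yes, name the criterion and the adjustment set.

P(J|do(T)): backdoor, adjust for ∅.

desc(T)\{T}={J,S}; candidates ⊆ {B,D,Z}.
∅: T⊥J given ∅ in G with T→· removed — back-door holds.
P(J|do(T)) = P(J|T) — no adjustment needed.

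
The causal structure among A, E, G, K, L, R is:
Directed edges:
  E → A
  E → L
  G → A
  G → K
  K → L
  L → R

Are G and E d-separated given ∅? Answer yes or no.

Bayes-Ball from G | ∅ reaches {A,K,L,R}.
E ∉ reach(G|∅) ⇒ G ⊥ E | ∅.

Yes — G ⊥ E | ∅.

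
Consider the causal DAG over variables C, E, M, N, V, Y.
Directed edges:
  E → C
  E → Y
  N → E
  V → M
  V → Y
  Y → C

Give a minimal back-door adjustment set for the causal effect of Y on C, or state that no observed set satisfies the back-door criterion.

desc(Y)\{Y}={C}; candidates ⊆ {E,M,N,V}.
size 0: {}; under {} Y still reaches {C,E,M,N,V} ∋ C.
{E}: Y⊥C given {E} in G with Y→· removed — back-door holds.

Y→C: minimal back-door set {E}.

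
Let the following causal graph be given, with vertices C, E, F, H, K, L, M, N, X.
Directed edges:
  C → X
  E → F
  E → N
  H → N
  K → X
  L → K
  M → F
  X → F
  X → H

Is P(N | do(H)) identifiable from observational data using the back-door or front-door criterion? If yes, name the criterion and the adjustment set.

desc(H)\{H}={N}; candidates ⊆ {C,E,F,K,L,M,X}.
∅: H⊥N given ∅ in G with H→· removed — back-door holds.
P(N|do(H)) = P(N|H) — no adjustment needed.

P(N|do(H)): backdoor, adjust for ∅.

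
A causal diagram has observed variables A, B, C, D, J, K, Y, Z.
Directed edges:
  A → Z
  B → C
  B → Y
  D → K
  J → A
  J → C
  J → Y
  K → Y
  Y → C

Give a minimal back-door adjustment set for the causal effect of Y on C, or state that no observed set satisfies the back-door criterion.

Y→C: minimal back-door set {B, J}.

desc(Y)\{Y}={C}; candidates ⊆ {A,B,D,J,K,Z}.
size 0: {}; under {} Y still reaches {A,B,C,D,J,K,Z} ∋ C.
size 1: {A}, {B}, {D} …(+3); under {A} Y still reaches {B,C,D,J,K} ∋ C.
{B,J}: Y⊥C given {B,J} in G with Y→· removed — back-door holds.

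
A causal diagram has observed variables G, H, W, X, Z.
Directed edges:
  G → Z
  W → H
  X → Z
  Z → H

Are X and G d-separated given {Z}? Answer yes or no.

No — X and G are d-connected given {Z}.

Bayes-Ball from X | {Z} reaches {G}.
G ∈ reach(X|{Z}) ⇒ X ⊥̸ G | {Z}.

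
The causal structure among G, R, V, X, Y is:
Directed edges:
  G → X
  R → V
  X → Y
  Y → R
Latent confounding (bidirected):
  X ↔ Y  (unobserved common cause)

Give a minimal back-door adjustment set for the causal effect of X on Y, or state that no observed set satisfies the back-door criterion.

X→Y: no observed back-door set.

desc(X)\{X}={R,V,Y}; candidates ⊆ {G}.
X↔Y: latent back-door arc(s) into X.
size 0: {}; under {} X still reaches {G,R,V,Y} ∋ Y.
size 1: {G}; under {G} X still reaches {R,V,Y} ∋ Y.
X↔Y cannot be blocked by any observed set — no back-door set.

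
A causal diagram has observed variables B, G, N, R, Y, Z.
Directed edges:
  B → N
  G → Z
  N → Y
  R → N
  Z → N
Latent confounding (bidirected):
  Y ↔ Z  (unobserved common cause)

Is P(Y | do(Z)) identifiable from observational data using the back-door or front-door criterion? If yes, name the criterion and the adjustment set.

desc(Z)\{Z}={N,Y}; candidates ⊆ {B,G,R}.
Z↔Y: latent back-door arc(s) into Z.
size 0: {}; under {} Z still reaches {G,Y} ∋ Y.
size 1: {B}, {G}, {R}; under {B} Z still reaches {G,Y} ∋ Y.
size 2: {B,G}, {B,R}, {G,R}; under {B,G} Z still reaches {Y} ∋ Y.
Z↔Y cannot be blocked by any observed set — no back-door set.
{N}: (i) intercepts every directed Z→Y path; (ii) no back-door Z→{N}; (iii) {Z} blocks every back-door {N}→Y. Front-door holds.
P(Y|do(Z)) = Σ_{N} P(N|Z) Σ_{Z'} P(Y|N,Z')P(Z').

P(Y|do(Z)): frontdoor, adjust for {N}.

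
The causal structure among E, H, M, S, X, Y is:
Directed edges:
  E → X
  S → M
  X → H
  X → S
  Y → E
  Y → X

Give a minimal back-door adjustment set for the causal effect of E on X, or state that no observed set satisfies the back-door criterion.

desc(E)\{E}={H,M,S,X}; candidates ⊆ {Y}.
size 0: {}; under {} E still reaches {H,M,S,X,Y} ∋ X.
{Y}: E⊥X given {Y} in G with E→· removed — back-door holds.

E→X: minimal back-door set {Y}.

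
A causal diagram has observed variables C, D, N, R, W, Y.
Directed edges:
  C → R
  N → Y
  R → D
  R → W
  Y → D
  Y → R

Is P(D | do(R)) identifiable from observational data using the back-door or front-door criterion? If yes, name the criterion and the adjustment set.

P(D|do(R)): backdoor, adjust for {Y}.

desc(R)\{R}={D,W}; candidates ⊆ {C,N,Y}.
size 0: {}; under {} R still reaches {C,D,N,Y} ∋ D.
{Y}: R⊥D given {Y} in G with R→· removed — back-door holds.
P(D|do(R)) = Σ_{Y} P(D|R,Y)·P(Y).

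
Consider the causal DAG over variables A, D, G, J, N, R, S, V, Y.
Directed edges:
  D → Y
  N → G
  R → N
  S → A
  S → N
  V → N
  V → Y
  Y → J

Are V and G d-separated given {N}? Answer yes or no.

Bayes-Ball from V | {N} reaches {A,J,R,S,Y}.
G ∉ reach(V|{N}) ⇒ V ⊥ G | {N}.

Yes — V ⊥ G | {N}.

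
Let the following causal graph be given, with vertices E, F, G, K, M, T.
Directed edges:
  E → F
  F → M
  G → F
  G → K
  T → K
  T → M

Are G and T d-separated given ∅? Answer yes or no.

Bayes-Ball from G | ∅ reaches {F,K,M}.
T ∉ reach(G|∅) ⇒ G ⊥ T | ∅.

Yes — G ⊥ T | ∅.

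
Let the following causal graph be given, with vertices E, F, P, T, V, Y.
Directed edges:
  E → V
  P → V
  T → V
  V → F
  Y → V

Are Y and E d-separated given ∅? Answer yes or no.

Bayes-Ball from Y | ∅ reaches {F,V}.
E ∉ reach(Y|∅) ⇒ Y ⊥ E | ∅.

Yes — Y ⊥ E | ∅.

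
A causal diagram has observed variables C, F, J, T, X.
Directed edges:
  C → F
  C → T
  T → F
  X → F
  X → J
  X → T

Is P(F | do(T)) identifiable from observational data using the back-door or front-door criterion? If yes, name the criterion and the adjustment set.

P(F|do(T)): backdoor, adjust for {C, X}.

desc(T)\{T}={F}; candidates ⊆ {C,J,X}.
size 0: {}; under {} T still reaches {C,F,J,X} ∋ F.
size 1: {C}, {J}, {X}; under {C} T still reaches {F,J,X} ∋ F.
{C,X}: T⊥F given {C,X} in G with T→· removed — back-door holds.
P(F|do(T)) = Σ_{C,X} P(F|T,C,X)·P(C,X).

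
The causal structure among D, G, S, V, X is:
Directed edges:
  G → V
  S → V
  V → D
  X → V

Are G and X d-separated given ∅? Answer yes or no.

Yes — G ⊥ X | ∅.

Bayes-Ball from G | ∅ reaches {D,V}.
X ∉ reach(G|∅) ⇒ G ⊥ X | ∅.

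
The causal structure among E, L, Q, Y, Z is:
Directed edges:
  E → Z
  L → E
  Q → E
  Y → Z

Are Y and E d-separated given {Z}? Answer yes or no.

Bayes-Ball from Y | {Z} reaches {E,L,Q}.
E ∈ reach(Y|{Z}) ⇒ Y ⊥̸ E | {Z}.

No — Y and E are d-connected given {Z}.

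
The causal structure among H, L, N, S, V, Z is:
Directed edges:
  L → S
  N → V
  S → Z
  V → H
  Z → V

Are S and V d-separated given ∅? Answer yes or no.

No — S and V are d-connected given ∅.

Bayes-Ball from S | ∅ reaches {H,L,V,Z}.
V ∈ reach(S|∅) ⇒ S ⊥̸ V | ∅.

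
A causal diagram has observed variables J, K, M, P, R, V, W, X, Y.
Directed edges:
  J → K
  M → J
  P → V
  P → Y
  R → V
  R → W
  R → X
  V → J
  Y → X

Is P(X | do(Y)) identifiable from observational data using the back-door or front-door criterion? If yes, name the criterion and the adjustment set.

P(X|do(Y)): backdoor, adjust for ∅.

desc(Y)\{Y}={X}; candidates ⊆ {J,K,M,P,R,V,W}.
∅: Y⊥X given ∅ in G with Y→· removed — back-door holds.
P(X|do(Y)) = P(X|Y) — no adjustment needed.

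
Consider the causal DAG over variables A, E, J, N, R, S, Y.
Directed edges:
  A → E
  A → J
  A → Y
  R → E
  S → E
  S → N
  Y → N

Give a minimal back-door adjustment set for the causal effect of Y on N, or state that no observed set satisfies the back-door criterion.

Y→N: minimal back-door set ∅.

desc(Y)\{Y}={N}; candidates ⊆ {A,E,J,R,S}.
∅: Y⊥N given ∅ in G with Y→· removed — back-door holds.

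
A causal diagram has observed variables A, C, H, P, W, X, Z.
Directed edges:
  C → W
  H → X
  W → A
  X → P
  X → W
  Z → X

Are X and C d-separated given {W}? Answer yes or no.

Bayes-Ball from X | {W} reaches {C,H,P,Z}.
C ∈ reach(X|{W}) ⇒ X ⊥̸ C | {W}.

No — X and C are d-connected given {W}.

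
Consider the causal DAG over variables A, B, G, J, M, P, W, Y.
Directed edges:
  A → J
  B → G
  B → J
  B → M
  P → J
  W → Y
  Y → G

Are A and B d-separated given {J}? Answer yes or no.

Bayes-Ball from A | {J} reaches {B,G,M,P}.
B ∈ reach(A|{J}) ⇒ A ⊥̸ B | {J}.

No — A and B are d-connected given {J}.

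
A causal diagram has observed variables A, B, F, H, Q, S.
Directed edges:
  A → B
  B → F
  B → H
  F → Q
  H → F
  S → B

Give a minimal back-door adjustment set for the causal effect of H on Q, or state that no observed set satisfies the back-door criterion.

H→Q: minimal back-door set {B}.

desc(H)\{H}={F,Q}; candidates ⊆ {A,B,S}.
size 0: {}; under {} H still reaches {A,B,F,Q,S} ∋ Q.
{B}: H⊥Q given {B} in G with H→· removed — back-door holds.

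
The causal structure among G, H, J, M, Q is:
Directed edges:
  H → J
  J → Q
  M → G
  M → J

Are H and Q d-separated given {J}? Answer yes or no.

Bayes-Ball from H | {J} reaches {G,M}.
Q ∉ reach(H|{J}) ⇒ H ⊥ Q | {J}.

Yes — H ⊥ Q | {J}.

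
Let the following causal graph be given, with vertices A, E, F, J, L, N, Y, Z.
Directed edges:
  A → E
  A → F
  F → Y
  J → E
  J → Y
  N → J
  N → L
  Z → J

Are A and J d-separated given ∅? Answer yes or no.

Bayes-Ball from A | ∅ reaches {E,F,Y}.
J ∉ reach(A|∅) ⇒ A ⊥ J | ∅.

Yes — A ⊥ J | ∅.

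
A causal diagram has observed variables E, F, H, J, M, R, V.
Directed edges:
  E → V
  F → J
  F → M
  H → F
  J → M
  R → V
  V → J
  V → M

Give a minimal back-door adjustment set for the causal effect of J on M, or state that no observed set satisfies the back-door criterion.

J→M: minimal back-door set {F, V}.

desc(J)\{J}={M}; candidates ⊆ {E,F,H,R,V}.
size 0: {}; under {} J still reaches {E,F,H,M,R,V} ∋ M.
size 1: {E}, {F}, {H} …(+2); under {E} J still reaches {F,H,M,R,V} ∋ M.
{F,V}: J⊥M given {F,V} in G with J→· removed — back-door holds.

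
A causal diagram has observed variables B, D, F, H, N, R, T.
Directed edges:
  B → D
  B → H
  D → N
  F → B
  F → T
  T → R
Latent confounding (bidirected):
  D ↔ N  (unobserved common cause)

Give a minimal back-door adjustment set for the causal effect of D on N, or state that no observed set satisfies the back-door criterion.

D→N: no observed back-door set.

desc(D)\{D}={N}; candidates ⊆ {B,F,H,R,T}.
D↔N: latent back-door arc(s) into D.
size 0: {}; under {} D still reaches {B,F,H,N,R,T} ∋ N.
size 1: {B}, {F}, {H} …(+2); under {B} D still reaches {N} ∋ N.
size 2: {B,F}, {B,H}, {B,R} …(+7); under {B,F} D still reaches {N} ∋ N.
D↔N cannot be blocked by any observed set — no back-door set.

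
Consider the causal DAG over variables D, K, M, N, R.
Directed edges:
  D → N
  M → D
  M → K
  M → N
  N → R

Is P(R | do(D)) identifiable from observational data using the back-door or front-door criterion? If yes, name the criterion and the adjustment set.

desc(D)\{D}={N,R}; candidates ⊆ {K,M}.
size 0: {}; under {} D still reaches {K,M,N,R} ∋ R.
{M}: D⊥R given {M} in G with D→· removed — back-door holds.
P(R|do(D)) = Σ_{M} P(R|D,M)·P(M).

P(R|do(D)): backdoor, adjust for {M}.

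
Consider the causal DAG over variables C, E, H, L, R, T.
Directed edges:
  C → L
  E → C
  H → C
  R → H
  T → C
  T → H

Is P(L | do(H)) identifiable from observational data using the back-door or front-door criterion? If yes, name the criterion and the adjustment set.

P(L|do(H)): backdoor, adjust for {T}.

desc(H)\{H}={C,L}; candidates ⊆ {E,R,T}.
size 0: {}; under {} H still reaches {C,L,R,T} ∋ L.
{T}: H⊥L given {T} in G with H→· removed — back-door holds.
P(L|do(H)) = Σ_{T} P(L|H,T)·P(T).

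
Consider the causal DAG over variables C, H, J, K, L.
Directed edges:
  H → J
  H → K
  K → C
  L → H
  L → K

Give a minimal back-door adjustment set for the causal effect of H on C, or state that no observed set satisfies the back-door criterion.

desc(H)\{H}={C,J,K}; candidates ⊆ {L}.
size 0: {}; under {} H still reaches {C,K,L} ∋ C.
{L}: H⊥C given {L} in G with H→· removed — back-door holds.

H→C: minimal back-door set {L}.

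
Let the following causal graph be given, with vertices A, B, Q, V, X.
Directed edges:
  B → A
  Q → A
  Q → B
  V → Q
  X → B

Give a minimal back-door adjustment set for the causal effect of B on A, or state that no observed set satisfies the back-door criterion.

B→A: minimal back-door set {Q}.

desc(B)\{B}={A}; candidates ⊆ {Q,V,X}.
size 0: {}; under {} B still reaches {A,Q,V,X} ∋ A.
{Q}: B⊥A given {Q} in G with B→· removed — back-door holds.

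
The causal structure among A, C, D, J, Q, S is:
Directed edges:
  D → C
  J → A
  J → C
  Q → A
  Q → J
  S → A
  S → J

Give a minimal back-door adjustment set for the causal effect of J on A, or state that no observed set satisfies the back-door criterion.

J→A: minimal back-door set {Q, S}.

desc(J)\{J}={A,C}; candidates ⊆ {D,Q,S}.
size 0: {}; under {} J still reaches {A,Q,S} ∋ A.
size 1: {D}, {Q}, {S}; under {D} J still reaches {A,Q,S} ∋ A.
{Q,S}: J⊥A given {Q,S} in G with J→· removed — back-door holds.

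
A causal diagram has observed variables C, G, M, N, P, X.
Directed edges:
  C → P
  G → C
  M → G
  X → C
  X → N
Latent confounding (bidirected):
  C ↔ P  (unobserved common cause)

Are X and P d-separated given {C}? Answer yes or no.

No — X and P are d-connected given {C}.

Bayes-Ball from X | {C} reaches {G,M,N,P}.
P ∈ reach(X|{C}) ⇒ X ⊥̸ P | {C}.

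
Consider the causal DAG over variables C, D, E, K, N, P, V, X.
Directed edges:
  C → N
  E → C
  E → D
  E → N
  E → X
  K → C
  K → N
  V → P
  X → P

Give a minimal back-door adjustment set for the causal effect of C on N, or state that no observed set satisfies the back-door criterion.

desc(C)\{C}={N}; candidates ⊆ {D,E,K,P,V,X}.
size 0: {}; under {} C still reaches {D,E,K,N,P,X} ∋ N.
size 1: {D}, {E}, {K} …(+3); under {D} C still reaches {E,K,N,P,X} ∋ N.
{E,K}: C⊥N given {E,K} in G with C→· removed — back-door holds.

C→N: minimal back-door set {E, K}.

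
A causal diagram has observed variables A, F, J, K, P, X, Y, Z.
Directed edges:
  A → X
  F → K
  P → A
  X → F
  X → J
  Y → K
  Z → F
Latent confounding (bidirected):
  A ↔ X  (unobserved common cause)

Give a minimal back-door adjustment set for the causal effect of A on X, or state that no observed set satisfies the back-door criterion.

A→X: no observed back-door set.

desc(A)\{A}={F,J,K,X}; candidates ⊆ {P,Y,Z}.
A↔X: latent back-door arc(s) into A.
size 0: {}; under {} A still reaches {F,J,K,P,X} ∋ X.
size 1: {P}, {Y}, {Z}; under {P} A still reaches {F,J,K,X} ∋ X.
size 2: {P,Y}, {P,Z}, {Y,Z}; under {P,Y} A still reaches {F,J,K,X} ∋ X.
A↔X cannot be blocked by any observed set — no back-door set.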